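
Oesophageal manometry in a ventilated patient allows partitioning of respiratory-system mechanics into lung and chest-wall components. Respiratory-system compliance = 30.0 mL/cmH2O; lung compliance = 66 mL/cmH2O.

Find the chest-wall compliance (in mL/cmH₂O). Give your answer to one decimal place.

55.0

1/Ccw = 1/Crs − 1/CL.
1/Ccw = 1/30.0 − 1/66 = 0.01818.
Ccw = 55.006 mL/cmH2O.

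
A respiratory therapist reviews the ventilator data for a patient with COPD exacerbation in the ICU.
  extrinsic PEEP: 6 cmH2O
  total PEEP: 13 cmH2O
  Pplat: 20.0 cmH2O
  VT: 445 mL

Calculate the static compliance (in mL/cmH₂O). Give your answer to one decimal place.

End-expiratory occlusion gives total PEEP = 13 cmH2O (intrinsic PEEP = 13 − 6 = 7). Use total PEEP for the elastic gradient.
Cstat = Vt / (Pplat − PEEPtotal) = 445 / (20.0 − 13) = 445 / 7.0 = 63.571 mL/cmH2O.

63.6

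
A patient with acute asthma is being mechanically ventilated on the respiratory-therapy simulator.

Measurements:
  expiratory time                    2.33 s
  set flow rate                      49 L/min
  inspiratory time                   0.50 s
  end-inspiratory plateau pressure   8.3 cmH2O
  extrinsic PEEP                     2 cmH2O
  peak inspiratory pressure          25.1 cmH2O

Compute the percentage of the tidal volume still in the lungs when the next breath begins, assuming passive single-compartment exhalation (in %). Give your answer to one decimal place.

Flow: 49 L/min ÷ 60 = 0.8167 L/s.
Vt = flow × Ti = 0.8167 L/s × 0.50 s × 1000 mL/L = 408.35 mL.
R = (PIP − Pplat)/V̇ = (25.1 − 8.3) / 0.8167 = 16.8/0.8167 = 20.571 cmH2O·s/L.
C = Vt/(Pplat − PEEP) = 408.35 / (8.3 − 2) = 408.35/6.3 = 64.817 mL/cmH2O.
τ = R × C = 20.571 × 0.06482 L/cmH2O = 1.333 s.
Fraction remaining at end-expiration = e^(−Te/τ) = e^(−2.33/1.333) = 0.1741 → 17.41%.

17.4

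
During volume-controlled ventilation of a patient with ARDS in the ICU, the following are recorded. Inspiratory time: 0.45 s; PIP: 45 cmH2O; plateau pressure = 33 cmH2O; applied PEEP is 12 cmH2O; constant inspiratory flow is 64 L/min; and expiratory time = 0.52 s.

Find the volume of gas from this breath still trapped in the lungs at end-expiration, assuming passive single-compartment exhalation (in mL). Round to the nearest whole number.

Flow: 64 L/min ÷ 60 = 1.0667 L/s.
Vt = flow × Ti = 1.0667 L/s × 0.45 s × 1000 mL/L = 480.02 mL.
R = (PIP − Pplat)/V̇ = (45 − 33) / 1.0667 = 12.0/1.0667 = 11.25 cmH2O·s/L.
C = Vt/(Pplat − PEEP) = 480.02 / (33 − 12) = 480.02/21.0 = 22.858 mL/cmH2O.
τ = R × C = 11.25 × 0.02286 L/cmH2O = 0.2572 s.
Fraction remaining = e^(−Te/τ) = e^(−0.52/0.2572) = 0.1324.
Trapped volume = 480.02 × 0.1324 = 63.555 mL.

64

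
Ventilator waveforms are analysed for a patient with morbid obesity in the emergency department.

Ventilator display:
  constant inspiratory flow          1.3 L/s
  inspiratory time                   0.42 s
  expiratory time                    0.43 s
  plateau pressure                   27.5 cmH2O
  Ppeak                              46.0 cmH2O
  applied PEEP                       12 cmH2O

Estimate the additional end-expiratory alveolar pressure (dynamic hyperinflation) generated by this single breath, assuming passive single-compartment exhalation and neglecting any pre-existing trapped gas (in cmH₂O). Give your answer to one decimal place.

Vt = flow × Ti = 1.3 L/s × 0.42 s × 1000 mL/L = 546.0 mL.
R = (PIP − Pplat)/V̇ = (46.0 − 27.5) / 1.3 = 18.5/1.3 = 14.231 cmH2O·s/L.
C = Vt/(Pplat − PEEP) = 546.0 / (27.5 − 12) = 546.0/15.5 = 35.226 mL/cmH2O.
τ = R × C = 14.231 × 0.03523 L/cmH2O = 0.5014 s.
Fraction remaining = e^(−Te/τ) = e^(−0.43/0.5014) = 0.4242; trapped volume = 546.0 × 0.4242 = 231.61 mL.
Additional alveolar pressure from trapping ≈ V_trapped / C = 231.61 / 35.226 = 6.575 cmH2O.

6.6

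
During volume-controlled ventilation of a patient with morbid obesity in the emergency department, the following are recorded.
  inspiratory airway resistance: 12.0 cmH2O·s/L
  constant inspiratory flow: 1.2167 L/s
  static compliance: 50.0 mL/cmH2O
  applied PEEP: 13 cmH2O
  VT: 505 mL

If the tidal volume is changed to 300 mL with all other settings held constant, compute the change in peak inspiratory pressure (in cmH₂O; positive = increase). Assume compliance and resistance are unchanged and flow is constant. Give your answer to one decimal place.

PIP = Vt/C + R·V̇ + PEEP (constant-flow equation of motion).
Only the elastic term changes: ΔPIP = ΔVt / C = (300 − 505) / 50.0 = -4.1 cmH2O.

-4.1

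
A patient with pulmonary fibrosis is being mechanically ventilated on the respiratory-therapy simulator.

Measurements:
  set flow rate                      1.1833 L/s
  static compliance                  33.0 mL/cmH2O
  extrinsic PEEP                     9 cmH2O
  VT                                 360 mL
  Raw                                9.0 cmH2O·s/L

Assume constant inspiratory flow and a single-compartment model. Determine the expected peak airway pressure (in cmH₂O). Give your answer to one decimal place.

30.6

Equation of motion (constant flow): PIP = Vt/C + R·V̇ + PEEP.
PIP = 360/33.0 + 9.0×1.1833 + 9 = 10.909 + 10.65 + 9 = 30.559 cmH2O.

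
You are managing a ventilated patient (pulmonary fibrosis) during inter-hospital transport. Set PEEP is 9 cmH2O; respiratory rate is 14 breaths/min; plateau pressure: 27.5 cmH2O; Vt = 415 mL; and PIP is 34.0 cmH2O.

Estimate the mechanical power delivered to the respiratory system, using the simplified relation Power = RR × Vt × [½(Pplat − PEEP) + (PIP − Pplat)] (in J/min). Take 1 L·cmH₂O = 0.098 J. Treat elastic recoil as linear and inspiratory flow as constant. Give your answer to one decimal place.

Per-breath work = Vt × [½(Pplat−PEEP) + (PIP−Pplat)] = 0.415 × [0.5×18.5 + 6.5] = 0.415 × 15.75 = 6.536 L·cmH2O.
Power = 14 × 6.536 = 91.504 L·cmH2O/min.
× 0.098 J/(L·cmH2O) → 8.967 J/min.

9.0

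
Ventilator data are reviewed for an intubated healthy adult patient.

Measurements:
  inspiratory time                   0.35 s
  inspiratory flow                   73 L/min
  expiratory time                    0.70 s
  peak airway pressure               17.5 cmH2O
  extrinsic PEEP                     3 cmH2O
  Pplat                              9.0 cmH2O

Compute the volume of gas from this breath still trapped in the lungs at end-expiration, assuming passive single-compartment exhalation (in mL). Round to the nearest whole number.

104

Flow: 73 L/min ÷ 60 = 1.2167 L/s.
Vt = flow × Ti = 1.2167 L/s × 0.35 s × 1000 mL/L = 425.85 mL.
R = (PIP − Pplat)/V̇ = (17.5 − 9.0) / 1.2167 = 8.5/1.2167 = 6.986 cmH2O·s/L.
C = Vt/(Pplat − PEEP) = 425.85 / (9.0 − 3) = 425.85/6.0 = 70.975 mL/cmH2O.
τ = R × C = 6.986 × 0.07098 L/cmH2O = 0.4959 s.
Fraction remaining = e^(−Te/τ) = e^(−0.70/0.4959) = 0.2438.
Trapped volume = 425.85 × 0.2438 = 103.82 mL.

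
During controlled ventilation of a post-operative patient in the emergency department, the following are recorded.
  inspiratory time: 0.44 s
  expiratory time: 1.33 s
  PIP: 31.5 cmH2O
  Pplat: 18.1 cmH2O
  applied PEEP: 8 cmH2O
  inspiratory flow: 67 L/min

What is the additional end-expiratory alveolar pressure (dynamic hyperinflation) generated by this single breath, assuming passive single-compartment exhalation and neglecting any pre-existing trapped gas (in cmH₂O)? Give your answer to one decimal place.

Flow: 67 L/min ÷ 60 = 1.1167 L/s.
Vt = flow × Ti = 1.1167 L/s × 0.44 s × 1000 mL/L = 491.35 mL.
R = (PIP − Pplat)/V̇ = (31.5 − 18.1) / 1.1167 = 13.4/1.1167 = 12.0 cmH2O·s/L.
C = Vt/(Pplat − PEEP) = 491.35 / (18.1 − 8) = 491.35/10.1 = 48.649 mL/cmH2O.
τ = R × C = 12.0 × 0.04865 L/cmH2O = 0.5838 s.
Fraction remaining = e^(−Te/τ) = e^(−1.33/0.5838) = 0.1025; trapped volume = 491.35 × 0.1025 = 50.363 mL.
Additional alveolar pressure from trapping ≈ V_trapped / C = 50.363 / 48.649 = 1.035 cmH2O.

1.0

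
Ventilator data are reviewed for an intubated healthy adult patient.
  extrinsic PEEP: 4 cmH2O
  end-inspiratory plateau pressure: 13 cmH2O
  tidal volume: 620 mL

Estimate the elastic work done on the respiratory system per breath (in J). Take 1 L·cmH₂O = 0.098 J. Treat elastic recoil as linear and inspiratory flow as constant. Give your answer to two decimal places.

Elastic work ≈ ½ × (Pplat − PEEP) × Vt = 0.5 × (13 − 4) × 0.620 L = 0.5 × 9.0 × 0.620 = 2.79 L·cmH2O.
× 0.098 J/(L·cmH2O) → 0.2734 J.

0.27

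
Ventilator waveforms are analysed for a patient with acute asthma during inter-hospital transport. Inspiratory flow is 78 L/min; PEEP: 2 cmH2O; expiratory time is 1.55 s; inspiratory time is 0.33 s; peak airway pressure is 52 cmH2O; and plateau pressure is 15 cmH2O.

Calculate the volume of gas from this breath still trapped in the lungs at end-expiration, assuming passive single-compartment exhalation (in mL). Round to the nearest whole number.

82

Flow: 78 L/min ÷ 60 = 1.3 L/s.
Vt = flow × Ti = 1.3 L/s × 0.33 s × 1000 mL/L = 429.0 mL.
R = (PIP − Pplat)/V̇ = (52 − 15) / 1.3 = 37.0/1.3 = 28.462 cmH2O·s/L.
C = Vt/(Pplat − PEEP) = 429.0 / (15 − 2) = 429.0/13.0 = 33.0 mL/cmH2O.
τ = R × C = 28.462 × 0.033 L/cmH2O = 0.9392 s.
Fraction remaining = e^(−Te/τ) = e^(−1.55/0.9392) = 0.192.
Trapped volume = 429.0 × 0.192 = 82.368 mL.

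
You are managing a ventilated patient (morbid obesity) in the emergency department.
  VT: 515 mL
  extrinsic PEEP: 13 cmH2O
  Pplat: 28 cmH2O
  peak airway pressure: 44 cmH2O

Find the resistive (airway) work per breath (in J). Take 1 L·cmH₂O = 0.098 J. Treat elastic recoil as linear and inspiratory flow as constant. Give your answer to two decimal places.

0.81

With constant inspiratory flow the resistive pressure is constant at PIP − Pplat = 44 − 28 = 16.0 cmH2O, so resistive work = 16.0 × 0.515 = 8.24 L·cmH2O.
× 0.098 J/(L·cmH2O) → 0.8075 J.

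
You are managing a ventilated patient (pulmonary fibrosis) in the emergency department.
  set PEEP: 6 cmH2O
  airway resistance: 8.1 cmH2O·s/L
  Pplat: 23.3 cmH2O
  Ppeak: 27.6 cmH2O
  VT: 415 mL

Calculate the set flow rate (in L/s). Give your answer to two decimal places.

0.53

flow = (PIP − Pplat) / Raw = 4.3 / 8.1 = 0.5309 L/s.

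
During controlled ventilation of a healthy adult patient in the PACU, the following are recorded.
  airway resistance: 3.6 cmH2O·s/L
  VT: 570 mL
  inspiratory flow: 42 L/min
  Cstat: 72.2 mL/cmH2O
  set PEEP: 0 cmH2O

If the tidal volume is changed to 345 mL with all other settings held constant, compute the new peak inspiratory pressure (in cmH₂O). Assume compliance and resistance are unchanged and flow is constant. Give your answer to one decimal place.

Flow: 42 L/min ÷ 60 = 0.7 L/s.
PIP = Vt/C + R·V̇ + PEEP (constant-flow equation of motion).
Only the elastic term changes: ΔPIP = ΔVt / C = (345 − 570) / 72.2 = -3.116 cmH2O.
Original PIP = 570/72.2 + 3.6×0.7 + 0 = 10.415 cmH2O; new PIP = 10.415 + (-3.116) = 7.299 cmH2O.

7.3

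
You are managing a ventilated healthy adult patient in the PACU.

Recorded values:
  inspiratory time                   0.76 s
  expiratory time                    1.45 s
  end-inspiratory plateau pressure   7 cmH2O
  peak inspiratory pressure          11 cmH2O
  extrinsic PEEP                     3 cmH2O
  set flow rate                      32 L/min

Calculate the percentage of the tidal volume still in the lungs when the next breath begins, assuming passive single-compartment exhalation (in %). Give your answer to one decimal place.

14.8

Flow: 32 L/min ÷ 60 = 0.5333 L/s.
Vt = flow × Ti = 0.5333 L/s × 0.76 s × 1000 mL/L = 405.31 mL.
R = (PIP − Pplat)/V̇ = (11 − 7) / 0.5333 = 4.0/0.5333 = 7.5 cmH2O·s/L.
C = Vt/(Pplat − PEEP) = 405.31 / (7 − 3) = 405.31/4.0 = 101.33 mL/cmH2O.
τ = R × C = 7.5 × 0.1013 L/cmH2O = 0.7598 s.
Fraction remaining at end-expiration = e^(−Te/τ) = e^(−1.45/0.7598) = 0.1483 → 14.83%.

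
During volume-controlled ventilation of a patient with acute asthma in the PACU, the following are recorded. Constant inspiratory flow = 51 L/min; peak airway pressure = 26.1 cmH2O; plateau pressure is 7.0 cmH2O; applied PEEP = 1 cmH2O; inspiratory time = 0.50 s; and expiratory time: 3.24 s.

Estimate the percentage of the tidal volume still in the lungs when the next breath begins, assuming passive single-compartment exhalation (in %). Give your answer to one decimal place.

13.1

Flow: 51 L/min ÷ 60 = 0.85 L/s.
Vt = flow × Ti = 0.85 L/s × 0.50 s × 1000 mL/L = 425.0 mL.
R = (PIP − Pplat)/V̇ = (26.1 − 7.0) / 0.85 = 19.1/0.85 = 22.471 cmH2O·s/L.
C = Vt/(Pplat − PEEP) = 425.0 / (7.0 − 1) = 425.0/6.0 = 70.833 mL/cmH2O.
τ = R × C = 22.471 × 0.07083 L/cmH2O = 1.592 s.
Fraction remaining at end-expiration = e^(−Te/τ) = e^(−3.24/1.592) = 0.1307 → 13.07%.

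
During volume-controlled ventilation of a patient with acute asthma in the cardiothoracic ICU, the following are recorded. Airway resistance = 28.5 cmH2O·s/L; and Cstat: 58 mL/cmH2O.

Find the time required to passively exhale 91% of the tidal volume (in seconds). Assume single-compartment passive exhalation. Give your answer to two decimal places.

τ = R × C = 28.5 × 58 mL/cmH2O = 28.5 × 0.058 L/cmH2O = 1.653 s.
Exhaled fraction f = 1 − e^(−t/τ) → t = −τ·ln(1 − f) = −1.653·ln(0.09) = 3.98 s.

3.98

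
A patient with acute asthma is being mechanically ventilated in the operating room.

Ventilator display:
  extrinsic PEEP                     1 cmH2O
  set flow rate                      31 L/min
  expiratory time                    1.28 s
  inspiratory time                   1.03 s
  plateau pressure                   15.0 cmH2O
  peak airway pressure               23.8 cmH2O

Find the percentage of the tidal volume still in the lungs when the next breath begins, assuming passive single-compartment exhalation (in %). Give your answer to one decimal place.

Flow: 31 L/min ÷ 60 = 0.5167 L/s.
Vt = flow × Ti = 0.5167 L/s × 1.03 s × 1000 mL/L = 532.2 mL.
R = (PIP − Pplat)/V̇ = (23.8 − 15.0) / 0.5167 = 8.8/0.5167 = 17.031 cmH2O·s/L.
C = Vt/(Pplat − PEEP) = 532.2 / (15.0 − 1) = 532.2/14.0 = 38.014 mL/cmH2O.
τ = R × C = 17.031 × 0.03801 L/cmH2O = 0.6473 s.
Fraction remaining at end-expiration = e^(−Te/τ) = e^(−1.28/0.6473) = 0.1384 → 13.84%.

13.8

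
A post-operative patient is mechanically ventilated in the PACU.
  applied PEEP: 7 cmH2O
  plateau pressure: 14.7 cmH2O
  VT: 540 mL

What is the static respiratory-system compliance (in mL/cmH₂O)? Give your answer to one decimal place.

70.1

Cstat = Vt / (Pplat − PEEP) = 540 / (14.7 − 7) = 540 / 7.7 = 70.13 mL/cmH2O.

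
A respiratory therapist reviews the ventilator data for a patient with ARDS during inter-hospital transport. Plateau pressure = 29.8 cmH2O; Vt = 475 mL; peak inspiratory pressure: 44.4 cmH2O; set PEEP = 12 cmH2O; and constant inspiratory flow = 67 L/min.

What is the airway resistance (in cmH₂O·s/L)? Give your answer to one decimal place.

13.1

Flow: 67 L/min ÷ 60 = 1.1167 L/s.
Raw = (PIP − Pplat) / flow = (44.4 − 29.8) / 1.1167 = 14.6 / 1.1167 = 13.074 cmH2O·s/L.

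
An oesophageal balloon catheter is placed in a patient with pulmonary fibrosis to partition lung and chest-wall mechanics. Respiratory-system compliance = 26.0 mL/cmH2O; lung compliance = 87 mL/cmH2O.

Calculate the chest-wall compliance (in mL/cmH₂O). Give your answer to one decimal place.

37.1

1/Ccw = 1/Crs − 1/CL.
1/Ccw = 1/26.0 − 1/87 = 0.02697.
Ccw = 37.078 mL/cmH2O.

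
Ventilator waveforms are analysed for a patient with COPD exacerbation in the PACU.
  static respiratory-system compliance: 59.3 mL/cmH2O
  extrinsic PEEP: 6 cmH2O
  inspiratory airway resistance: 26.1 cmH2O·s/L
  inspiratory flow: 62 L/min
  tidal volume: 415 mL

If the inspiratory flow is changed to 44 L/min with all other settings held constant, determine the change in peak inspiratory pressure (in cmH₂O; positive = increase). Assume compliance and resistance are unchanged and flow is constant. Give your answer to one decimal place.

-7.8

Flow: 62 L/min ÷ 60 = 1.0333 L/s.
New flow: 44 L/min ÷ 60 = 0.7333 L/s.
PIP = Vt/C + R·V̇ + PEEP (constant-flow equation of motion).
Only the resistive term changes: ΔPIP = R × ΔV̇ = 26.1 × (0.7333 − 1.0333) = 26.1 × -0.3 = -7.83 cmH2O.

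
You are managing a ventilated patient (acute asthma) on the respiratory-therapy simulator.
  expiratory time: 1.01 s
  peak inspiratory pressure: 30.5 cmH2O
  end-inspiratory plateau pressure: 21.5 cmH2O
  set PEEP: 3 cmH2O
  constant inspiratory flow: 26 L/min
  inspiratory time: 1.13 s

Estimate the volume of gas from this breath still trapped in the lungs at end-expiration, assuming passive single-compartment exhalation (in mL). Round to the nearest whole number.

Flow: 26 L/min ÷ 60 = 0.4333 L/s.
Vt = flow × Ti = 0.4333 L/s × 1.13 s × 1000 mL/L = 489.63 mL.
R = (PIP − Pplat)/V̇ = (30.5 − 21.5) / 0.4333 = 9.0/0.4333 = 20.771 cmH2O·s/L.
C = Vt/(Pplat − PEEP) = 489.63 / (21.5 − 3) = 489.63/18.5 = 26.466 mL/cmH2O.
τ = R × C = 20.771 × 0.02647 L/cmH2O = 0.5498 s.
Fraction remaining = e^(−Te/τ) = e^(−1.01/0.5498) = 0.1593.
Trapped volume = 489.63 × 0.1593 = 77.998 mL.

78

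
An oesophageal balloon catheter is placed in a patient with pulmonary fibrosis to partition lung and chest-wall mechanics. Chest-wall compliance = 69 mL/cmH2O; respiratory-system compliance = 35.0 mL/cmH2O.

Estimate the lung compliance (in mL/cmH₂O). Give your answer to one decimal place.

1/CL = 1/Crs − 1/Ccw.
1/CL = 1/35.0 − 1/69 = 0.01408.
CL = 71.023 mL/cmH2O.

71.0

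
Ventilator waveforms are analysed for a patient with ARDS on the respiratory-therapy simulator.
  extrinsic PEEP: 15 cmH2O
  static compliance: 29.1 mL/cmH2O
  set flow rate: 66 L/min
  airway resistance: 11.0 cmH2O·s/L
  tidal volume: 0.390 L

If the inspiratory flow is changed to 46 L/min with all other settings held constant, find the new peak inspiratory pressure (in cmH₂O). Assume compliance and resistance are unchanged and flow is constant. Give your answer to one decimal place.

36.8

Flow: 66 L/min ÷ 60 = 1.1 L/s.
New flow: 46 L/min ÷ 60 = 0.7667 L/s.
PIP = Vt/C + R·V̇ + PEEP (constant-flow equation of motion).
Only the resistive term changes: ΔPIP = R × ΔV̇ = 11.0 × (0.7667 − 1.1) = 11.0 × -0.3333 = -3.666 cmH2O.
Original PIP = 390/29.1 + 11.0×1.1 + 15 = 40.502 cmH2O; new PIP = 40.502 + (-3.666) = 36.836 cmH2O.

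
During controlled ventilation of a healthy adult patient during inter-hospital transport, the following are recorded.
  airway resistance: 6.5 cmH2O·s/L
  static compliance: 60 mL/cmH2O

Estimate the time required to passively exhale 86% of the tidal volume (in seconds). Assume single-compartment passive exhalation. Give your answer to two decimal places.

τ = R × C = 6.5 × 60 mL/cmH2O = 6.5 × 0.060 L/cmH2O = 0.39 s.
Exhaled fraction f = 1 − e^(−t/τ) → t = −τ·ln(1 − f) = −0.39·ln(0.14) = 0.7668 s.

0.77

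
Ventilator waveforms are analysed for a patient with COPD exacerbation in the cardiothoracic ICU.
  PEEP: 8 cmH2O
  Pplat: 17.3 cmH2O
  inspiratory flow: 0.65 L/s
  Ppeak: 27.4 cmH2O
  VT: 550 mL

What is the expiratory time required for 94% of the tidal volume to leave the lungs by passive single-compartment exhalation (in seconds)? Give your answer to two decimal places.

R = (PIP − Pplat)/V̇ = (27.4 − 17.3) / 0.65 = 10.1/0.65 = 15.538 cmH2O·s/L.
C = Vt/(Pplat − PEEP) = 550.0 / (17.3 − 8) = 550.0/9.3 = 59.14 mL/cmH2O.
τ = R × C = 15.538 × 0.05914 L/cmH2O = 0.9189 s.
t = −τ·ln(1 − 0.94) = −0.9189·ln(0.06) = 2.585 s.

2.59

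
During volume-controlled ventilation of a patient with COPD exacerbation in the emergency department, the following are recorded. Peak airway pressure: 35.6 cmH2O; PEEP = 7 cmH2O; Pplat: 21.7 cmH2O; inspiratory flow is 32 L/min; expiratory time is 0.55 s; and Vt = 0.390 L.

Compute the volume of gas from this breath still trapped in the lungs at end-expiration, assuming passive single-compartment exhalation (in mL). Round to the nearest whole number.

Flow: 32 L/min ÷ 60 = 0.5333 L/s.
R = (PIP − Pplat)/V̇ = (35.6 − 21.7) / 0.5333 = 13.9/0.5333 = 26.064 cmH2O·s/L.
C = Vt/(Pplat − PEEP) = 390.0 / (21.7 − 7) = 390.0/14.7 = 26.531 mL/cmH2O.
τ = R × C = 26.064 × 0.02653 L/cmH2O = 0.6915 s.
Fraction remaining = e^(−Te/τ) = e^(−0.55/0.6915) = 0.4514.
Trapped volume = 390.0 × 0.4514 = 176.05 mL.

176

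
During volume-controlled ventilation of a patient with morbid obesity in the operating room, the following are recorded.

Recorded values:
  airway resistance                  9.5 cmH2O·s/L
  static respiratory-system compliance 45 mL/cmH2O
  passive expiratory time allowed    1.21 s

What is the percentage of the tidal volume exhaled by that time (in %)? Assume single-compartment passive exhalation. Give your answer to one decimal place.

94.1

τ = R × C = 9.5 × 45 mL/cmH2O = 9.5 × 0.045 L/cmH2O = 0.4275 s.
Passive exhalation: V(t)/V₀ = e^(−t/τ) = e^(−1.21/0.4275) = 0.05899.
Fraction exhaled = 1 − 0.05899 = 0.941 → 94.1%.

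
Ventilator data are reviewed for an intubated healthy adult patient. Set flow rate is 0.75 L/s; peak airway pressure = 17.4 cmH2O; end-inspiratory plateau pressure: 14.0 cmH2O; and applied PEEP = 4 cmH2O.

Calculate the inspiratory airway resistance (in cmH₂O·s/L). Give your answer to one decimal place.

4.5

Raw = (PIP − Pplat) / flow = (17.4 − 14.0) / 0.75 = 3.4 / 0.75 = 4.533 cmH2O·s/L.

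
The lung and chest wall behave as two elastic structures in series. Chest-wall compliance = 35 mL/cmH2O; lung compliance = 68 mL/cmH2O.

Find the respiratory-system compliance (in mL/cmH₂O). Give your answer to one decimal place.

23.1

Lung and chest wall are elastances in series: 1/Crs = 1/CL + 1/Ccw.
1/Crs = 1/68 + 1/35 = 0.04328.
Crs = 23.105 mL/cmH2O.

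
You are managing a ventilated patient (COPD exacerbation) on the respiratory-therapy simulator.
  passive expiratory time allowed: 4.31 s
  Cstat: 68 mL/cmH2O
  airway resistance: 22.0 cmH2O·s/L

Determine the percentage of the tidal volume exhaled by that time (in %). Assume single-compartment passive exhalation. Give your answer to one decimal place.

τ = R × C = 22.0 × 68 mL/cmH2O = 22.0 × 0.068 L/cmH2O = 1.496 s.
Passive exhalation: V(t)/V₀ = e^(−t/τ) = e^(−4.31/1.496) = 0.05608.
Fraction exhaled = 1 − 0.05608 = 0.9439 → 94.39%.

94.4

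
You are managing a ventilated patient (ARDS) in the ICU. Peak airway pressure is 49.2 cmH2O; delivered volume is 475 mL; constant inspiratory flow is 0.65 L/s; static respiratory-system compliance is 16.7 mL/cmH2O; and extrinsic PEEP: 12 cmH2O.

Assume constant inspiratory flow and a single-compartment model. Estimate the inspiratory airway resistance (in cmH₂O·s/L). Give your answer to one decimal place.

Equation of motion (constant flow): PIP = Vt/C + R·V̇ + PEEP.
R·V̇ = PIP − Vt/C − PEEP = 49.2 − 475/16.7 − 12 = 49.2 − 28.443 − 12 = 8.757 cmH2O.
R = 8.757 / 0.65 = 13.472 cmH2O·s/L.

13.5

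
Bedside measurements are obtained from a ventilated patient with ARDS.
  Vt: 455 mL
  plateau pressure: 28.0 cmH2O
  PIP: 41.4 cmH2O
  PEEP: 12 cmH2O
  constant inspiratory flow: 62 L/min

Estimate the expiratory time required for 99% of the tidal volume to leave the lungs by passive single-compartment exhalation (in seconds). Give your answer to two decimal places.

1.70

Flow: 62 L/min ÷ 60 = 1.0333 L/s.
R = (PIP − Pplat)/V̇ = (41.4 − 28.0) / 1.0333 = 13.4/1.0333 = 12.968 cmH2O·s/L.
C = Vt/(Pplat − PEEP) = 455.0 / (28.0 − 12) = 455.0/16.0 = 28.438 mL/cmH2O.
τ = R × C = 12.968 × 0.02844 L/cmH2O = 0.3688 s.
t = −τ·ln(1 − 0.99) = −0.3688·ln(0.01) = 1.698 s.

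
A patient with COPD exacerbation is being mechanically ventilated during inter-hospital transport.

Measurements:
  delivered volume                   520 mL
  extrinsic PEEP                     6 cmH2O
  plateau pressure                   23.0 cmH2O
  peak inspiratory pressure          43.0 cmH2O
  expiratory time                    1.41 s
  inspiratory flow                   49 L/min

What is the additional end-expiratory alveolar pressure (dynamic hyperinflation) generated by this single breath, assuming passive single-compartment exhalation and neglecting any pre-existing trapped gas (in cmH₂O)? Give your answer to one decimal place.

2.6

Flow: 49 L/min ÷ 60 = 0.8167 L/s.
R = (PIP − Pplat)/V̇ = (43.0 − 23.0) / 0.8167 = 20.0/0.8167 = 24.489 cmH2O·s/L.
C = Vt/(Pplat − PEEP) = 520.0 / (23.0 − 6) = 520.0/17.0 = 30.588 mL/cmH2O.
τ = R × C = 24.489 × 0.03059 L/cmH2O = 0.7491 s.
Fraction remaining = e^(−Te/τ) = e^(−1.41/0.7491) = 0.1522; trapped volume = 520.0 × 0.1522 = 79.144 mL.
Additional alveolar pressure from trapping ≈ V_trapped / C = 79.144 / 30.588 = 2.587 cmH2O.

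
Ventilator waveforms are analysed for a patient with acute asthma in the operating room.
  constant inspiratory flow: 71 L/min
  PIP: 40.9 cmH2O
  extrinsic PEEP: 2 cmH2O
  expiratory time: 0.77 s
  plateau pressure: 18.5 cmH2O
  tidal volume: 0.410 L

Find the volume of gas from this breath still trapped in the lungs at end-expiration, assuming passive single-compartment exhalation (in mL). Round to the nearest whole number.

Flow: 71 L/min ÷ 60 = 1.1833 L/s.
R = (PIP − Pplat)/V̇ = (40.9 − 18.5) / 1.1833 = 22.4/1.1833 = 18.93 cmH2O·s/L.
C = Vt/(Pplat − PEEP) = 410.0 / (18.5 − 2) = 410.0/16.5 = 24.848 mL/cmH2O.
τ = R × C = 18.93 × 0.02485 L/cmH2O = 0.4704 s.
Fraction remaining = e^(−Te/τ) = e^(−0.77/0.4704) = 0.1946.
Trapped volume = 410.0 × 0.1946 = 79.786 mL.

80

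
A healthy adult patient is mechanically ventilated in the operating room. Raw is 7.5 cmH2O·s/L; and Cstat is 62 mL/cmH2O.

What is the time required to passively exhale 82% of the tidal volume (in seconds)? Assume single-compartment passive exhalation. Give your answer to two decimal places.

τ = R × C = 7.5 × 62 mL/cmH2O = 7.5 × 0.062 L/cmH2O = 0.465 s.
Exhaled fraction f = 1 − e^(−t/τ) → t = −τ·ln(1 − f) = −0.465·ln(0.18) = 0.7974 s.

0.80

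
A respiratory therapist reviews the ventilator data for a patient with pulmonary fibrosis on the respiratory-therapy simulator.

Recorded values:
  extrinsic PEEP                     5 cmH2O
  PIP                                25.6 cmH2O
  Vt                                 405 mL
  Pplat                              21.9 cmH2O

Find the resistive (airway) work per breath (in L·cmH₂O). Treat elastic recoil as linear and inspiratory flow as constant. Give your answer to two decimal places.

With constant inspiratory flow the resistive pressure is constant at PIP − Pplat = 25.6 − 21.9 = 3.7 cmH2O, so resistive work = 3.7 × 0.405 = 1.499 L·cmH2O.

1.50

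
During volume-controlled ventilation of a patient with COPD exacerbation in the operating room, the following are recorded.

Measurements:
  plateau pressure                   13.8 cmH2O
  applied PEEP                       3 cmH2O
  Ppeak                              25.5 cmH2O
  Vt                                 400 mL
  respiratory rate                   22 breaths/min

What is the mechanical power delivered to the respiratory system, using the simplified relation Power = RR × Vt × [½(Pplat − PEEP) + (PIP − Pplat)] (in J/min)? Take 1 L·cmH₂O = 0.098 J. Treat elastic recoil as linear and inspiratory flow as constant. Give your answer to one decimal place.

Per-breath work = Vt × [½(Pplat−PEEP) + (PIP−Pplat)] = 0.400 × [0.5×10.8 + 11.7] = 0.400 × 17.1 = 6.84 L·cmH2O.
Power = 22 × 6.84 = 150.48 L·cmH2O/min.
× 0.098 J/(L·cmH2O) → 14.747 J/min.

14.7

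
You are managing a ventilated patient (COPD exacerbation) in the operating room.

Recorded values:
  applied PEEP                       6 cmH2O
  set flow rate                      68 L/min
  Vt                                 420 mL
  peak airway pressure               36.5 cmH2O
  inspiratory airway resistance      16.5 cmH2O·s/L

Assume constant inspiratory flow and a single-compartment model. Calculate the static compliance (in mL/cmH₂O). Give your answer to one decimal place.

35.6

Flow: 68 L/min ÷ 60 = 1.1333 L/s.
Equation of motion (constant flow): PIP = Vt/C + R·V̇ + PEEP.
Vt/C = PIP − R·V̇ − PEEP = 36.5 − 16.5×1.1333 − 6 = 36.5 − 18.699 − 6 = 11.801 cmH2O.
C = Vt / 11.801 = 420 / 11.801 = 35.59 mL/cmH2O.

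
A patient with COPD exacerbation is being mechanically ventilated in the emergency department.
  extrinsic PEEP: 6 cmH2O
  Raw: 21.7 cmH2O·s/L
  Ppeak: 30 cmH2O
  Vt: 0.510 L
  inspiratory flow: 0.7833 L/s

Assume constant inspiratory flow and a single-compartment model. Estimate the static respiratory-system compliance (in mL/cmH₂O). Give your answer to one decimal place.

72.8

Equation of motion (constant flow): PIP = Vt/C + R·V̇ + PEEP.
Vt/C = PIP − R·V̇ − PEEP = 30 − 21.7×0.7833 − 6 = 30 − 16.998 − 6 = 7.002 cmH2O.
C = Vt / 7.002 = 510 / 7.002 = 72.836 mL/cmH2O.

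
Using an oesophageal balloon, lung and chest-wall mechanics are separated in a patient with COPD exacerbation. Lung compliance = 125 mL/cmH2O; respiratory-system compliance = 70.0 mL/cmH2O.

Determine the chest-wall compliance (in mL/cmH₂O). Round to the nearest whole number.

1/Ccw = 1/Crs − 1/CL.
1/Ccw = 1/70.0 − 1/125 = 0.006286.
Ccw = 159.08 mL/cmH2O.

159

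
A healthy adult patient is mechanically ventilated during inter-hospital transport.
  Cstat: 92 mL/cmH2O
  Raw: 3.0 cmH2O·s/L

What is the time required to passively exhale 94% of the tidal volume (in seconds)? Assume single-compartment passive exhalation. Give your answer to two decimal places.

τ = R × C = 3.0 × 92 mL/cmH2O = 3.0 × 0.092 L/cmH2O = 0.276 s.
Exhaled fraction f = 1 − e^(−t/τ) → t = −τ·ln(1 − f) = −0.276·ln(0.06) = 0.7765 s.

0.78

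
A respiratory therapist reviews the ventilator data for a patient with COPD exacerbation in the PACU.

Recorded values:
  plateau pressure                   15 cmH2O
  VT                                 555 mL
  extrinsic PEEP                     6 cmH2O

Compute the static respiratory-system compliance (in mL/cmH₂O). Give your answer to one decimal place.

Cstat = Vt / (Pplat − PEEP) = 555 / (15 − 6) = 555 / 9.0 = 61.667 mL/cmH2O.

61.7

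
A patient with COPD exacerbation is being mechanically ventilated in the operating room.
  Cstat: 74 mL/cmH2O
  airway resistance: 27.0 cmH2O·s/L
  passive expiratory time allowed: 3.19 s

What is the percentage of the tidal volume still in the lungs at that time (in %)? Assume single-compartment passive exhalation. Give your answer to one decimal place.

20.3

τ = R × C = 27.0 × 74 mL/cmH2O = 27.0 × 0.074 L/cmH2O = 1.998 s.
Passive exhalation: V(t)/V₀ = e^(−t/τ) = e^(−3.19/1.998) = 0.2026.
Fraction remaining = 0.2026 → 20.26%.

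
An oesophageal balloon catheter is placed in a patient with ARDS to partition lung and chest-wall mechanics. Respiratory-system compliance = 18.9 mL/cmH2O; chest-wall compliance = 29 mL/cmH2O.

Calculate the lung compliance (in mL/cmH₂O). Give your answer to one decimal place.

1/CL = 1/Crs − 1/Ccw.
1/CL = 1/18.9 − 1/29 = 0.01843.
CL = 54.259 mL/cmH2O.

54.3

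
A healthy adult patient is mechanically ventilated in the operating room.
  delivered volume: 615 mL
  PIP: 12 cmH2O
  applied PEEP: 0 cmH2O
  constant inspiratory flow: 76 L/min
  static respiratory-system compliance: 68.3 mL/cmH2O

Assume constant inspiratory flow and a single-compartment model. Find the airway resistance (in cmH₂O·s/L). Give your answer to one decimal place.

Flow: 76 L/min ÷ 60 = 1.2667 L/s.
Equation of motion (constant flow): PIP = Vt/C + R·V̇ + PEEP.
R·V̇ = PIP − Vt/C − PEEP = 12 − 615/68.3 − 0 = 12 − 9.004 − 0 = 2.996 cmH2O.
R = 2.996 / 1.2667 = 2.365 cmH2O·s/L.

2.4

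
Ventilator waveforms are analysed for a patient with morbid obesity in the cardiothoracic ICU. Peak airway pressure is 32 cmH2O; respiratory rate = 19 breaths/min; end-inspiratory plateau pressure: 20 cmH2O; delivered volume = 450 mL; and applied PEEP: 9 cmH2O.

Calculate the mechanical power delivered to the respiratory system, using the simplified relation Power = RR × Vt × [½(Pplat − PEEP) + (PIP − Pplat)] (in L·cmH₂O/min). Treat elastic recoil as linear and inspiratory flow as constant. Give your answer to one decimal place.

Per-breath work = Vt × [½(Pplat−PEEP) + (PIP−Pplat)] = 0.450 × [0.5×11.0 + 12.0] = 0.450 × 17.5 = 7.875 L·cmH2O.
Power = 19 × 7.875 = 149.63 L·cmH2O/min.

149.6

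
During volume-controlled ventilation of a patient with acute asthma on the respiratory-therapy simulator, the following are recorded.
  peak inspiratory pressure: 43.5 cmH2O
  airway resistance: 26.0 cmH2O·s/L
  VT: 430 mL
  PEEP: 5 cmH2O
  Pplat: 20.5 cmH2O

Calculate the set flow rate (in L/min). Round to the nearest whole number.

flow = (PIP − Pplat) / Raw = (43.5 − 20.5) / 26.0 = 0.8846 L/s × 60 = 53.076 L/min.

53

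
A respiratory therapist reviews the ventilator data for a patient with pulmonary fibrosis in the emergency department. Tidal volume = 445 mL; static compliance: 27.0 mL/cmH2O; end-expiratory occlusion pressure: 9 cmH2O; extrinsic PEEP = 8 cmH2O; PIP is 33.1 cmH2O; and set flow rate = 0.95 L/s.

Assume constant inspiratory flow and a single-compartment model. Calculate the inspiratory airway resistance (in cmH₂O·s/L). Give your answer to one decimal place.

8.0

Total PEEP = 9 cmH2O (set 8 + intrinsic 1); this is the baseline alveolar pressure.
Equation of motion (constant flow): PIP = Vt/C + R·V̇ + PEEP.
R·V̇ = PIP − Vt/C − PEEP = 33.1 − 445/27.0 − 9 = 33.1 − 16.481 − 9 = 7.619 cmH2O.
R = 7.619 / 0.95 = 8.02 cmH2O·s/L.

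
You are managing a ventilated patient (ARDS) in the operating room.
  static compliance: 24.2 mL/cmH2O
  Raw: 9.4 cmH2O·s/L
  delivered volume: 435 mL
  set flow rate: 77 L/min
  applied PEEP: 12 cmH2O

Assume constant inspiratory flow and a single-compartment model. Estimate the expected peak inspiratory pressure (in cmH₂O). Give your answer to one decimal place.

Flow: 77 L/min ÷ 60 = 1.2833 L/s.
Equation of motion (constant flow): PIP = Vt/C + R·V̇ + PEEP.
PIP = 435/24.2 + 9.4×1.2833 + 12 = 17.975 + 12.063 + 12 = 42.038 cmH2O.

42.0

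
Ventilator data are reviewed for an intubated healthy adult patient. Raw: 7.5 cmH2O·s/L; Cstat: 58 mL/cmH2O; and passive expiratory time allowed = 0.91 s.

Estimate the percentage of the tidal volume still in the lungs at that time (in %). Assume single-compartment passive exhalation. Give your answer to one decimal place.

τ = R × C = 7.5 × 58 mL/cmH2O = 7.5 × 0.058 L/cmH2O = 0.435 s.
Passive exhalation: V(t)/V₀ = e^(−t/τ) = e^(−0.91/0.435) = 0.1234.
Fraction remaining = 0.1234 → 12.34%.

12.3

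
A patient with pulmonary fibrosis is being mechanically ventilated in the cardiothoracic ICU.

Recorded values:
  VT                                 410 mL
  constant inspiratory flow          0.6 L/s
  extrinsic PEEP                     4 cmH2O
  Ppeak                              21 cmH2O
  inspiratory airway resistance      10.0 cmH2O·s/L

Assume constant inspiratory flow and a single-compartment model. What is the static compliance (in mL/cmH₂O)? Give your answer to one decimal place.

Equation of motion (constant flow): PIP = Vt/C + R·V̇ + PEEP.
Vt/C = PIP − R·V̇ − PEEP = 21 − 10.0×0.6 − 4 = 21 − 6.0 − 4 = 11.0 cmH2O.
C = Vt / 11.0 = 410 / 11.0 = 37.273 mL/cmH2O.

37.3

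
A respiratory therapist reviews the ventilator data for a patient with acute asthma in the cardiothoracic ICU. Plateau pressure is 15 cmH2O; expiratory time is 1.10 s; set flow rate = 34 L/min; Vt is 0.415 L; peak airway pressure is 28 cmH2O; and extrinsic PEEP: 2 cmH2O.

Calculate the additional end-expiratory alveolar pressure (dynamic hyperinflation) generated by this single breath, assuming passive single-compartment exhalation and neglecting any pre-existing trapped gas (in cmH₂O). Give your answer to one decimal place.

2.9

Flow: 34 L/min ÷ 60 = 0.5667 L/s.
R = (PIP − Pplat)/V̇ = (28 − 15) / 0.5667 = 13.0/0.5667 = 22.94 cmH2O·s/L.
C = Vt/(Pplat − PEEP) = 415.0 / (15 − 2) = 415.0/13.0 = 31.923 mL/cmH2O.
τ = R × C = 22.94 × 0.03192 L/cmH2O = 0.7322 s.
Fraction remaining = e^(−Te/τ) = e^(−1.10/0.7322) = 0.2226; trapped volume = 415.0 × 0.2226 = 92.379 mL.
Additional alveolar pressure from trapping ≈ V_trapped / C = 92.379 / 31.923 = 2.894 cmH2O.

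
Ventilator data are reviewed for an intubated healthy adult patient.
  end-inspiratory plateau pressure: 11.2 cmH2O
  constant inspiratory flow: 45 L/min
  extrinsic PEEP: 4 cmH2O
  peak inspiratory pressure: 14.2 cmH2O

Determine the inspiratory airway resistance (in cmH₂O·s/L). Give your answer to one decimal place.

Flow: 45 L/min ÷ 60 = 0.75 L/s.
Raw = (PIP − Pplat) / flow = (14.2 − 11.2) / 0.75 = 3.0 / 0.75 = 4.0 cmH2O·s/L.

4.0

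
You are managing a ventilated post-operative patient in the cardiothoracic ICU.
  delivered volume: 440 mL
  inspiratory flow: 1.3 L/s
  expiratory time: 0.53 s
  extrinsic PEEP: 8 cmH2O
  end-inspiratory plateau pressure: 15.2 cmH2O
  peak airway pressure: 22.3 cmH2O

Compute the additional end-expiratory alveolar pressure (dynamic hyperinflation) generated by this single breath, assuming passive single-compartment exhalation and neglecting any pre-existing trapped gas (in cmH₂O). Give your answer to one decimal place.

R = (PIP − Pplat)/V̇ = (22.3 − 15.2) / 1.3 = 7.1/1.3 = 5.462 cmH2O·s/L.
C = Vt/(Pplat − PEEP) = 440.0 / (15.2 − 8) = 440.0/7.2 = 61.111 mL/cmH2O.
τ = R × C = 5.462 × 0.06111 L/cmH2O = 0.3338 s.
Fraction remaining = e^(−Te/τ) = e^(−0.53/0.3338) = 0.2044; trapped volume = 440.0 × 0.2044 = 89.936 mL.
Additional alveolar pressure from trapping ≈ V_trapped / C = 89.936 / 61.111 = 1.472 cmH2O.

1.5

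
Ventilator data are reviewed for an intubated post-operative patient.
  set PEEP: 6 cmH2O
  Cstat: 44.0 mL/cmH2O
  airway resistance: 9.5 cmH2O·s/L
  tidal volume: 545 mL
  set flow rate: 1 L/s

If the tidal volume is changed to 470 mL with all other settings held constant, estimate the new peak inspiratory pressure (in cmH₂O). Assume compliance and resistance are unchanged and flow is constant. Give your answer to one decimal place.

26.2

PIP = Vt/C + R·V̇ + PEEP (constant-flow equation of motion).
Only the elastic term changes: ΔPIP = ΔVt / C = (470 − 545) / 44.0 = -1.705 cmH2O.
Original PIP = 545/44.0 + 9.5×1 + 6 = 27.886 cmH2O; new PIP = 27.886 + (-1.705) = 26.181 cmH2O.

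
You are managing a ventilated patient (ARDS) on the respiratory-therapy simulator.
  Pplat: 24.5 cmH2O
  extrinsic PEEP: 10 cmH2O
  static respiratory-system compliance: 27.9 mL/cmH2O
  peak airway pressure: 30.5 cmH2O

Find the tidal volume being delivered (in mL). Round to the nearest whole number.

405

Vt = Cstat × (Pplat − PEEP) = 27.9 × (24.5 − 10) = 27.9 × 14.5 = 404.55 mL.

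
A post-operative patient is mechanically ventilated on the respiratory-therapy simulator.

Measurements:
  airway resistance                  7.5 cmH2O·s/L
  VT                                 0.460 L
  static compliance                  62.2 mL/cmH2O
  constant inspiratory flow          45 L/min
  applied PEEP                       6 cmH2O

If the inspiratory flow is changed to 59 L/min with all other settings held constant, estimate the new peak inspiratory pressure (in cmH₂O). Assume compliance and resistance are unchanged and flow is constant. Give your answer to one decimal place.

20.8

Flow: 45 L/min ÷ 60 = 0.75 L/s.
New flow: 59 L/min ÷ 60 = 0.9833 L/s.
PIP = Vt/C + R·V̇ + PEEP (constant-flow equation of motion).
Only the resistive term changes: ΔPIP = R × ΔV̇ = 7.5 × (0.9833 − 0.75) = 7.5 × 0.2333 = 1.75 cmH2O.
Original PIP = 460/62.2 + 7.5×0.75 + 6 = 19.02 cmH2O; new PIP = 19.02 + (1.75) = 20.77 cmH2O.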